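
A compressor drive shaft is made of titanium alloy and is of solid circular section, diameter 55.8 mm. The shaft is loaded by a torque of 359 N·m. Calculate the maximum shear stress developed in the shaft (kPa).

J = πd⁴/32 = π(0.0558)⁴/32 = 9.518×10^-7 m⁴.
τ_max = T·r/J = 359.0 × 0.0279 / 9.518×10^-7 = 1.052×10^7 Pa.

10500 kPa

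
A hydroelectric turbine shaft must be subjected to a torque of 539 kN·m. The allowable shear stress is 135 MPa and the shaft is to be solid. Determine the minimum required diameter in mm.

273 mm

For a solid shaft τ_max = 16T/(πd³), so d = (16T/(π τ_allow))^(1/3) = (16·539000/(π·1.35×10^8))^(1/3) = 0.2729 m.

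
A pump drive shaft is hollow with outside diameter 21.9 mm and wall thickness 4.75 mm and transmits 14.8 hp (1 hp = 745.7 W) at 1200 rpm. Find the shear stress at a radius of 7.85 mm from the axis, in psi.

4940 psi

ω = 2π·1200/60 = 125.7 rad/s, so T = P/ω = 14.8×745.7 / 125.7 = 87.82 N·m.
J = π(d_o⁴ − d_i⁴)/32 = π(0.0219⁴ − 0.0124⁴)/32 = 2.026×10^-8 m⁴.
Shear stress varies linearly with radius: τ = T·r/J = 87.82 × 0.00785 / 2.026×10^-8 = 3.403×10^7 Pa.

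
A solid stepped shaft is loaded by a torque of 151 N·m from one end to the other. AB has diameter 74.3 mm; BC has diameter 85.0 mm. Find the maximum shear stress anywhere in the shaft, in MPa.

Under the same torque, τ_max = 16T/(πd³) is largest where d is smallest — segment AB (d = 74.3 mm).
τ_max = 16·151.0/(π·(0.0743)³) = 1.875×10^6 Pa.

1.87 MPa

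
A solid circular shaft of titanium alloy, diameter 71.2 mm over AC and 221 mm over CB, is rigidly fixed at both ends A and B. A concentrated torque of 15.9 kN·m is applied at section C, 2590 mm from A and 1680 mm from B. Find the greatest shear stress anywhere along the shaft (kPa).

7450 kPa

Compatibility: T_A·a/J_AC = T_B·b/J_CB with T_A + T_B = T₀.
J_AC = 2.52×10^-6 m⁴, J_CB = 2.34×10^-4 m⁴, so T_A = T₀·(J_AC/a)/((J_AC/a)+(J_CB/b)) = 110.3 N·m, T_B = 15790 N·m.
τ in each portion: τ_AC = 1.56×10^6 Pa, τ_CB = 7.45×10^6 Pa; maximum is in CB.
τ_max = T_CB·r/J = 15790·0.111/2.34×10^-4 = 7.450×10^6 Pa.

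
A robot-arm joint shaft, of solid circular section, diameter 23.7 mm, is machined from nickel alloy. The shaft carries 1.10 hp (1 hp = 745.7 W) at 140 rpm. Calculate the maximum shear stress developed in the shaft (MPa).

ω = 2π·140/60 = 14.66 rad/s, so T = P/ω = 1.10×745.7 / 14.66 = 55.95 N·m.
J = πd⁴/32 = π(0.0237)⁴/32 = 3.097×10^-8 m⁴.
τ_max = T·r/J = 55.95 × 0.0118 / 3.097×10^-8 = 2.141×10^7 Pa.

21.4 MPa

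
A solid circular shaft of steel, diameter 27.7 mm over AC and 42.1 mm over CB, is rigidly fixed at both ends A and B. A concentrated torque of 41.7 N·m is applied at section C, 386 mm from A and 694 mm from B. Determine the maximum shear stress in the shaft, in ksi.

0.365 ksi

Compatibility: T_A·a/J_AC = T_B·b/J_CB with T_A + T_B = T₀.
J_AC = 5.78×10^-8 m⁴, J_CB = 3.08×10^-7 m⁴, so T_A = T₀·(J_AC/a)/((J_AC/a)+(J_CB/b)) = 10.51 N·m, T_B = 31.19 N·m.
τ in each portion: τ_AC = 2.52×10^6 Pa, τ_CB = 2.13×10^6 Pa; maximum is in AC.
τ_max = T_AC·r/J = 10.51·0.0138/5.78×10^-8 = 2.518×10^6 Pa.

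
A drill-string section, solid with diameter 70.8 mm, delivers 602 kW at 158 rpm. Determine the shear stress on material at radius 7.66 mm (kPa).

113000 kPa

ω = 2π·158/60 = 16.55 rad/s, so T = P/ω = 602×10³ / 16.55 = 36380 N·m.
J = πd⁴/32 = π(0.0708)⁴/32 = 2.467×10^-6 m⁴.
Shear stress varies linearly with radius: τ = T·r/J = 36380 × 0.00766 / 2.467×10^-6 = 1.130×10^8 Pa.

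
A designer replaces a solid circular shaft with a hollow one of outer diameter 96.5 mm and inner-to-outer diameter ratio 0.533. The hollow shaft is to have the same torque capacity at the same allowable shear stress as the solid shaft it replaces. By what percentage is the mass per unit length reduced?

Equal τ_max and T ⇒ the solid shaft needs d_s³ = d_o³(1−k⁴), so d_s = 96.5·(1−0.533⁴)^(1/3) = 93.83 mm.
Area ratio A_h/A_s = d_o²(1−k²)/d_s² = (1−k²)/(1−k⁴)^(2/3) = 0.7572.
Mass saving = 1 − 0.7572 = 24.3 %.

24.3 %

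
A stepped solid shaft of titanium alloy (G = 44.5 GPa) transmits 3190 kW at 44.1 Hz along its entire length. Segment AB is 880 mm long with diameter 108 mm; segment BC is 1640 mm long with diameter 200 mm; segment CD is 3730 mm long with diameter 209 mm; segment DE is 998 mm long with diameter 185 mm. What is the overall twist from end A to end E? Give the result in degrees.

ω = 2π·44.1 = 277.1 rad/s, so T = P/ω = 3190×10³ / 277.1 = 11510 N·m.
J_AB = π(0.108)⁴/32 = 1.34×10^-5 m⁴; J_BC = π(0.200)⁴/32 = 1.57×10^-4 m⁴; J_CD = π(0.209)⁴/32 = 1.87×10^-4 m⁴; J_DE = π(0.185)⁴/32 = 1.15×10^-4 m⁴.
θ = (T/G)·Σ L_i/J_i = (11510/44.5×10⁹)·(0.880/1.34×10^-5 + 1.64/1.57×10^-4 + 3.73/1.87×10^-4 + 0.998/1.15×10^-4) = 0.02714 rad.

1.56°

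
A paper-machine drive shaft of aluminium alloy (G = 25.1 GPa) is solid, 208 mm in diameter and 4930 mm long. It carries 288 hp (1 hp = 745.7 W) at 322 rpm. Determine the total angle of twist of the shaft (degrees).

ω = 2π·322/60 = 33.72 rad/s, so T = P/ω = 288×745.7 / 33.72 = 6369 N·m.
J = πd⁴/32 = π(0.208)⁴/32 = 1.838×10^-4 m⁴.
θ = T·L/(G·J) = 6369 × 4.93 / (25.1×10⁹ × 1.838×10^-4) = 6.808×10^-3 rad.

0.390°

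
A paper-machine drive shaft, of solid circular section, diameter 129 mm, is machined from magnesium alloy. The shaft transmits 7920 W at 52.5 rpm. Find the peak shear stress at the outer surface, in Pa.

3.42e6 Pa

ω = 2π·52.5/60 = 5.498 rad/s, so T = P/ω = 7920 / 5.498 = 1441 N·m.
J = πd⁴/32 = π(0.129)⁴/32 = 2.719×10^-5 m⁴.
τ_max = T·r/J = 1441 × 0.0645 / 2.719×10^-5 = 3.418×10^6 Pa.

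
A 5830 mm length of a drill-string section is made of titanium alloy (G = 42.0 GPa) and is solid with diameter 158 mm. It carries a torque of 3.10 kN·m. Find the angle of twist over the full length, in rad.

J = πd⁴/32 = π(0.158)⁴/32 = 6.118×10^-5 m⁴.
θ = T·L/(G·J) = 3100 × 5.83 / (42.0×10⁹ × 6.118×10^-5) = 7.033×10^-3 rad.

0.00703 rad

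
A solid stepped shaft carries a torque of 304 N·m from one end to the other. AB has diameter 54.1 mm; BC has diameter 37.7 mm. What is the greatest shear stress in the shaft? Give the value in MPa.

Under the same torque, τ_max = 16T/(πd³) is largest where d is smallest — segment BC (d = 37.7 mm).
τ_max = 16·304.0/(π·(0.0377)³) = 2.889×10^7 Pa.

28.9 MPa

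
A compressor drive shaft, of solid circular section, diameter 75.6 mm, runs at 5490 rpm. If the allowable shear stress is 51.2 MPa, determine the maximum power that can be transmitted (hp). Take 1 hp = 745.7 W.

3350 hp

J = πd⁴/32 = π(0.0756)⁴/32 = 3.207×10^-6 m⁴.
T_max = τ_allow·J/r = 5.12×10^7 × 3.207×10^-6 / 0.0378 = 4344 N·m.
ω = 2π·5490/60 = 574.9 rad/s, so P_max = T_max·ω = 2.497×10^6 W.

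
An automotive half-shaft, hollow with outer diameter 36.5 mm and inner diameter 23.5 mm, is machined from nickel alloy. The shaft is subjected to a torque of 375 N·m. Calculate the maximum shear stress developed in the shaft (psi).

6880 psi

J = π(d_o⁴ − d_i⁴)/32 = π(0.0365⁴ − 0.0235⁴)/32 = 1.443×10^-7 m⁴.
τ_max = T·r/J = 375.0 × 0.0182 / 1.443×10^-7 = 4.742×10^7 Pa.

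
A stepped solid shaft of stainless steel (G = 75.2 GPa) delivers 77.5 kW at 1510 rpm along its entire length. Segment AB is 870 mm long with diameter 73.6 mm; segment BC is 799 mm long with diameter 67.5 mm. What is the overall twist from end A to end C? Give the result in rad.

0.00452 rad

ω = 2π·1510/60 = 158.1 rad/s, so T = P/ω = 77.5×10³ / 158.1 = 490.1 N·m.
J_AB = π(0.0736)⁴/32 = 2.88×10^-6 m⁴; J_BC = π(0.0675)⁴/32 = 2.04×10^-6 m⁴.
θ = (T/G)·Σ L_i/J_i = (490.1/75.2×10⁹)·(0.870/2.88×10^-6 + 0.799/2.04×10^-6) = 4.523×10^-3 rad.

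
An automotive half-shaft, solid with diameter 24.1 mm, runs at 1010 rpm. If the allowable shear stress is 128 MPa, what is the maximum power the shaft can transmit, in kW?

37.2 kW

J = πd⁴/32 = π(0.0241)⁴/32 = 3.312×10^-8 m⁴.
T_max = τ_allow·J/r = 1.28×10^8 × 3.312×10^-8 / 0.0120 = 351.8 N·m.
ω = 2π·1010/60 = 105.8 rad/s, so P_max = T_max·ω = 3.721×10^4 W.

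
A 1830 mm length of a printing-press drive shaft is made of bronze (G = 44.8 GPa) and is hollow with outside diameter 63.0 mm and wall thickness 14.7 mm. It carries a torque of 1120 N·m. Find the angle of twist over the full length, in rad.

J = π(d_o⁴ − d_i⁴)/32 = π(0.0630⁴ − 0.0336⁴)/32 = 1.421×10^-6 m⁴.
θ = T·L/(G·J) = 1120 × 1.83 / (44.8×10⁹ × 1.421×10^-6) = 0.03219 rad.

0.0322 rad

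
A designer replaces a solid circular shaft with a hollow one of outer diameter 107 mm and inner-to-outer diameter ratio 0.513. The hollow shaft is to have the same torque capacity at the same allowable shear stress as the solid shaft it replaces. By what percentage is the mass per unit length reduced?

Equal τ_max and T ⇒ the solid shaft needs d_s³ = d_o³(1−k⁴), so d_s = 107·(1−0.513⁴)^(1/3) = 104.5 mm.
Area ratio A_h/A_s = d_o²(1−k²)/d_s² = (1−k²)/(1−k⁴)^(2/3) = 0.7729.
Mass saving = 1 − 0.7729 = 22.7 %.

22.7 %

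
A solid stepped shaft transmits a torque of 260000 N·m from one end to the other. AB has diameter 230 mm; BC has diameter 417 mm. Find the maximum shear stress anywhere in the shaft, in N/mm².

Under the same torque, τ_max = 16T/(πd³) is largest where d is smallest — segment AB (d = 230 mm).
τ_max = 16·260000/(π·(0.230)³) = 1.088×10^8 Pa.

109 N/mm²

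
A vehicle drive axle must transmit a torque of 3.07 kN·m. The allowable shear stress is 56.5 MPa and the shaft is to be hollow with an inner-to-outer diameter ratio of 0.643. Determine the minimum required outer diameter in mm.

For a hollow shaft with d_i/d_o = 0.643: τ_max = 16T/(π d_o³ (1−k⁴)), so d_o = [16T/(π τ_allow (1−k⁴))]^(1/3) = [16·3070/(π·5.65×10^7·0.8291)]^(1/3) = 0.06937 m.

69.4 mm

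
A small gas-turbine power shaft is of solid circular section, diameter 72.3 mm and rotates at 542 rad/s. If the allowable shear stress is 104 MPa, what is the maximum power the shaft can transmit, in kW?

J = πd⁴/32 = π(0.0723)⁴/32 = 2.683×10^-6 m⁴.
T_max = τ_allow·J/r = 1.04×10^8 × 2.683×10^-6 / 0.0362 = 7718 N·m.
ω = 542 rad/s, so P_max = T_max·ω = 4.183×10^6 W.

4180 kW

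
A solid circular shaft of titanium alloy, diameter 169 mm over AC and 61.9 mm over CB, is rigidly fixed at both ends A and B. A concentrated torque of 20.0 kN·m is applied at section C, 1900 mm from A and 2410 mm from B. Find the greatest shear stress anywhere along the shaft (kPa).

20800 kPa

Compatibility: T_A·a/J_AC = T_B·b/J_CB with T_A + T_B = T₀.
J_AC = 8.01×10^-5 m⁴, J_CB = 1.44×10^-6 m⁴, so T_A = T₀·(J_AC/a)/((J_AC/a)+(J_CB/b)) = 19720 N·m, T_B = 279.8 N·m.
τ in each portion: τ_AC = 2.08×10^7 Pa, τ_CB = 6.01×10^6 Pa; maximum is in AC.
τ_max = T_AC·r/J = 19720·0.0845/8.01×10^-5 = 2.081×10^7 Pa.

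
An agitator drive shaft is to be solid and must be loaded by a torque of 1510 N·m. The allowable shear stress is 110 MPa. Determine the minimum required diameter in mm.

For a solid shaft τ_max = 16T/(πd³), so d = (16T/(π τ_allow))^(1/3) = (16·1510/(π·1.10×10^8))^(1/3) = 0.04120 m.

41.2 mm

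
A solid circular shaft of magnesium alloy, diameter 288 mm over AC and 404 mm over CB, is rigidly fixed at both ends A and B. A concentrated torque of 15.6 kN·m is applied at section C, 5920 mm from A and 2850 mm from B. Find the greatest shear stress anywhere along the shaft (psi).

155 psi

Compatibility: T_A·a/J_AC = T_B·b/J_CB with T_A + T_B = T₀.
J_AC = 6.75×10^-4 m⁴, J_CB = 2.62×10^-3 m⁴, so T_A = T₀·(J_AC/a)/((J_AC/a)+(J_CB/b)) = 1725 N·m, T_B = 13870 N·m.
τ in each portion: τ_AC = 3.68×10^5 Pa, τ_CB = 1.07×10^6 Pa; maximum is in CB.
τ_max = T_CB·r/J = 13870·0.202/2.62×10^-3 = 1.072×10^6 Pa.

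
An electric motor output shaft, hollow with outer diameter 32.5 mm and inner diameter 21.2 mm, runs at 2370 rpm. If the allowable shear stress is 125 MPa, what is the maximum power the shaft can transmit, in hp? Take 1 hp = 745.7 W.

230 hp

J = π(d_o⁴ − d_i⁴)/32 = π(0.0325⁴ − 0.0212⁴)/32 = 8.970×10^-8 m⁴.
T_max = τ_allow·J/r = 1.25×10^8 × 8.970×10^-8 / 0.0163 = 690.0 N·m.
ω = 2π·2370/60 = 248.2 rad/s, so P_max = T_max·ω = 1.712×10^5 W.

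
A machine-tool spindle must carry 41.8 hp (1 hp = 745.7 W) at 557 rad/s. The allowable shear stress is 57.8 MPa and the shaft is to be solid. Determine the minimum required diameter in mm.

17.0 mm

ω = 557 rad/s, so T = P/ω = 41.8×745.7 / 557.0 = 55.96 N·m.
For a solid shaft τ_max = 16T/(πd³), so d = (16T/(π τ_allow))^(1/3) = (16·55.96/(π·5.78×10^7))^(1/3) = 0.01702 m.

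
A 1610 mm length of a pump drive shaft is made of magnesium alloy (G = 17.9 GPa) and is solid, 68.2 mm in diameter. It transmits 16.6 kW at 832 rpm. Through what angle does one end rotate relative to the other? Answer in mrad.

8.07 mrad

ω = 2π·832/60 = 87.13 rad/s, so T = P/ω = 16.6×10³ / 87.13 = 190.5 N·m.
J = πd⁴/32 = π(0.0682)⁴/32 = 2.124×10^-6 m⁴.
θ = T·L/(G·J) = 190.5 × 1.61 / (17.9×10⁹ × 2.124×10^-6) = 8.068×10^-3 rad.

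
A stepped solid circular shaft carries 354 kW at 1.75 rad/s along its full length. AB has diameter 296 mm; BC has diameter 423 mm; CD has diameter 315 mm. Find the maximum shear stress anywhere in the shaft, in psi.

ω = 1.75 rad/s, so T = P/ω = 354×10³ / 1.750 = 202300 N·m.
Under the same torque, τ_max = 16T/(πd³) is largest where d is smallest — segment AB (d = 296 mm).
τ_max = 16·202300/(π·(0.296)³) = 3.972×10^7 Pa.

5760 psi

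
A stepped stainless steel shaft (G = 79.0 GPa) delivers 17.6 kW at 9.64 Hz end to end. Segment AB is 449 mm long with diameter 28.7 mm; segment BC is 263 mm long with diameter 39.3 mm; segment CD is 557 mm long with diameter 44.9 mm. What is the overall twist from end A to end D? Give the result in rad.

0.0341 rad

ω = 2π·9.64 = 60.57 rad/s, so T = P/ω = 17.6×10³ / 60.57 = 290.6 N·m.
J_AB = π(0.0287)⁴/32 = 6.66×10^-8 m⁴; J_BC = π(0.0393)⁴/32 = 2.34×10^-7 m⁴; J_CD = π(0.0449)⁴/32 = 3.99×10^-7 m⁴.
θ = (T/G)·Σ L_i/J_i = (290.6/79.0×10⁹)·(0.449/6.66×10^-8 + 0.263/2.34×10^-7 + 0.557/3.99×10^-7) = 0.03406 rad.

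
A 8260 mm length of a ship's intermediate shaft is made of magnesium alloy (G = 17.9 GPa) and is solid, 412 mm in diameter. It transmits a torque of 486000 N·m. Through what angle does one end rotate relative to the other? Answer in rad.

0.0793 rad

J = πd⁴/32 = π(0.412)⁴/32 = 2.829×10^-3 m⁴.
θ = T·L/(G·J) = 486000 × 8.26 / (17.9×10⁹ × 2.829×10^-3) = 0.07928 rad.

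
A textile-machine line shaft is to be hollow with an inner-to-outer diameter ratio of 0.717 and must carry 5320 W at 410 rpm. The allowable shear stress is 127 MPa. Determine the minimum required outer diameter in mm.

18.9 mm

ω = 2π·410/60 = 42.94 rad/s, so T = P/ω = 5320 / 42.94 = 123.9 N·m.
For a hollow shaft with d_i/d_o = 0.717: τ_max = 16T/(π d_o³ (1−k⁴)), so d_o = [16T/(π τ_allow (1−k⁴))]^(1/3) = [16·123.9/(π·1.27×10^8·0.7357)]^(1/3) = 0.01890 m.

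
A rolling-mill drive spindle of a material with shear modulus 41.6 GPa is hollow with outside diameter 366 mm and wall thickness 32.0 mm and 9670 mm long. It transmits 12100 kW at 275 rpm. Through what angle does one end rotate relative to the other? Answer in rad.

ω = 2π·275/60 = 28.80 rad/s, so T = P/ω = 12100×10³ / 28.80 = 420200 N·m.
J = π(d_o⁴ − d_i⁴)/32 = π(0.366⁴ − 0.302⁴)/32 = 9.450×10^-4 m⁴.
θ = T·L/(G·J) = 420200 × 9.67 / (41.6×10⁹ × 9.450×10^-4) = 0.1033 rad.

0.103 rad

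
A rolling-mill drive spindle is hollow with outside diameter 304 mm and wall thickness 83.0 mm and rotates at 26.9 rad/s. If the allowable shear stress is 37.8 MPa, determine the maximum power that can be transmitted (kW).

5370 kW

J = π(d_o⁴ − d_i⁴)/32 = π(0.304⁴ − 0.138⁴)/32 = 8.029×10^-4 m⁴.
T_max = τ_allow·J/r = 3.78×10^7 × 8.029×10^-4 / 0.152 = 199700 N·m.
ω = 26.9 rad/s, so P_max = T_max·ω = 5.371×10^6 W.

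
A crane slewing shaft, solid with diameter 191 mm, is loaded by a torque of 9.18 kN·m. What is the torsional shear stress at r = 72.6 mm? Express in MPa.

J = πd⁴/32 = π(0.191)⁴/32 = 1.307×10^-4 m⁴.
Shear stress varies linearly with radius: τ = T·r/J = 9180 × 0.0726 / 1.307×10^-4 = 5.101×10^6 Pa.

5.10 MPa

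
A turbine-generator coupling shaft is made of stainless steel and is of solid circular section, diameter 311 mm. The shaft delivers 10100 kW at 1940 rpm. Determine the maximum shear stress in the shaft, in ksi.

1.22 ksi

ω = 2π·1940/60 = 203.2 rad/s, so T = P/ω = 10100×10³ / 203.2 = 49720 N·m.
J = πd⁴/32 = π(0.311)⁴/32 = 9.184×10^-4 m⁴.
τ_max = T·r/J = 49720 × 0.155 / 9.184×10^-4 = 8.417×10^6 Pa.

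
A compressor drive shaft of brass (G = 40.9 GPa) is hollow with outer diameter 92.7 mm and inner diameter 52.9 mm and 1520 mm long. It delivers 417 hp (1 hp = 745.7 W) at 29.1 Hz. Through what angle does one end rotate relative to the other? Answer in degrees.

ω = 2π·29.1 = 182.8 rad/s, so T = P/ω = 417×745.7 / 182.8 = 1701 N·m.
J = π(d_o⁴ − d_i⁴)/32 = π(0.0927⁴ − 0.0529⁴)/32 = 6.481×10^-6 m⁴.
θ = T·L/(G·J) = 1701 × 1.52 / (40.9×10⁹ × 6.481×10^-6) = 9.752×10^-3 rad.

0.559°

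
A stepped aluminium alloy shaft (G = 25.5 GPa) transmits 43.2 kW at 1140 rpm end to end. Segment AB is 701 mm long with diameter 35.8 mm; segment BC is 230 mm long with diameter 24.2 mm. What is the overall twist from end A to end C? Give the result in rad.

0.159 rad

ω = 2π·1140/60 = 119.4 rad/s, so T = P/ω = 43.2×10³ / 119.4 = 361.9 N·m.
J_AB = π(0.0358)⁴/32 = 1.61×10^-7 m⁴; J_BC = π(0.0242)⁴/32 = 3.37×10^-8 m⁴.
θ = (T/G)·Σ L_i/J_i = (361.9/25.5×10⁹)·(0.701/1.61×10^-7 + 0.230/3.37×10^-8) = 0.1586 rad.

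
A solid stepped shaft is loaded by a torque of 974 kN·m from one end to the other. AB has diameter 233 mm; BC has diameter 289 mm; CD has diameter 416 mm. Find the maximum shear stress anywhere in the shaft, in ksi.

Under the same torque, τ_max = 16T/(πd³) is largest where d is smallest — segment AB (d = 233 mm).
τ_max = 16·974000/(π·(0.233)³) = 3.922×10^8 Pa.

56.9 ksi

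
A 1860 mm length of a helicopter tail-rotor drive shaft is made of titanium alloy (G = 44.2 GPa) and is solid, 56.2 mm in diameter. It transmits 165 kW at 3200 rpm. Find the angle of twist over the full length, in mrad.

21.2 mrad

ω = 2π·3200/60 = 335.1 rad/s, so T = P/ω = 165×10³ / 335.1 = 492.4 N·m.
J = πd⁴/32 = π(0.0562)⁴/32 = 9.794×10^-7 m⁴.
θ = T·L/(G·J) = 492.4 × 1.86 / (44.2×10⁹ × 9.794×10^-7) = 0.02116 rad.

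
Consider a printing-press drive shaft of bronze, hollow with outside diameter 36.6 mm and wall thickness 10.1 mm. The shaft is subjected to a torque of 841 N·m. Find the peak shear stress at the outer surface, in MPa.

91.0 MPa

J = π(d_o⁴ − d_i⁴)/32 = π(0.0366⁴ − 0.0164⁴)/32 = 1.691×10^-7 m⁴.
τ_max = T·r/J = 841.0 × 0.0183 / 1.691×10^-7 = 9.103×10^7 Pa.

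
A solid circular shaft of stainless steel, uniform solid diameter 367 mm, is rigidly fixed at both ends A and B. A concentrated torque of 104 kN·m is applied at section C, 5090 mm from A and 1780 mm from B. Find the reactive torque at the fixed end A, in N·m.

With uniform GJ and both ends fixed, compatibility θ_AC = θ_CB gives T_A·a = T_B·b, together with T_A + T_B = T₀.
T_A = T₀·b/(a+b) = 104000·1780/6870 = 26950 N·m; T_B = 77050 N·m.

26900 N·m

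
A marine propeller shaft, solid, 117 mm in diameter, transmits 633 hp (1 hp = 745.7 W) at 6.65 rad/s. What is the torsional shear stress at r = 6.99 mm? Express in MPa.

ω = 6.65 rad/s, so T = P/ω = 633×745.7 / 6.650 = 70980 N·m.
J = πd⁴/32 = π(0.117)⁴/32 = 1.840×10^-5 m⁴.
Shear stress varies linearly with radius: τ = T·r/J = 70980 × 0.00699 / 1.840×10^-5 = 2.697×10^7 Pa.

27.0 MPa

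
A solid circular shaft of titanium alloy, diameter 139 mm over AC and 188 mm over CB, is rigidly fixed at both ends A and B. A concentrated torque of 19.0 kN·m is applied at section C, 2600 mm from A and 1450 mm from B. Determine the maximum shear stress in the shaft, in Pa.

1.25e7 Pa

Compatibility: T_A·a/J_AC = T_B·b/J_CB with T_A + T_B = T₀.
J_AC = 3.66×10^-5 m⁴, J_CB = 1.23×10^-4 m⁴, so T_A = T₀·(J_AC/a)/((J_AC/a)+(J_CB/b)) = 2714 N·m, T_B = 16290 N·m.
τ in each portion: τ_AC = 5.15×10^6 Pa, τ_CB = 1.25×10^7 Pa; maximum is in CB.
τ_max = T_CB·r/J = 16290·0.0940/1.23×10^-4 = 1.248×10^7 Pa.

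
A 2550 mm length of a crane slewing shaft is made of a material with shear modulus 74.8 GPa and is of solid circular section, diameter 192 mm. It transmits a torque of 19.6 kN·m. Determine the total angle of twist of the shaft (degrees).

J = πd⁴/32 = π(0.192)⁴/32 = 1.334×10^-4 m⁴.
θ = T·L/(G·J) = 19600 × 2.55 / (74.8×10⁹ × 1.334×10^-4) = 5.008×10^-3 rad.

0.287°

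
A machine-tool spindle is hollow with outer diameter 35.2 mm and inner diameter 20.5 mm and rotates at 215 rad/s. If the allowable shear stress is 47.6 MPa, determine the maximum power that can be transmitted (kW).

J = π(d_o⁴ − d_i⁴)/32 = π(0.0352⁴ − 0.0205⁴)/32 = 1.334×10^-7 m⁴.
T_max = τ_allow·J/r = 4.76×10^7 × 1.334×10^-7 / 0.0176 = 360.7 N·m.
ω = 215 rad/s, so P_max = T_max·ω = 7.756×10^4 W.

77.6 kW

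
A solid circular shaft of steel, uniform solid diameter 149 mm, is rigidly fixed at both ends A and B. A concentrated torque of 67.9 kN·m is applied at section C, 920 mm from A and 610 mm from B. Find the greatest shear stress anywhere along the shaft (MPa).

62.9 MPa

With uniform GJ and both ends fixed, compatibility θ_AC = θ_CB gives T_A·a = T_B·b, together with T_A + T_B = T₀.
T_A = T₀·b/(a+b) = 67900·610/1530 = 27070 N·m; T_B = 40830 N·m.
τ in each portion: τ_AC = 4.17×10^7 Pa, τ_CB = 6.29×10^7 Pa; maximum is in CB.
τ_max = T_CB·r/J = 40830·0.0745/4.84×10^-5 = 6.286×10^7 Pa.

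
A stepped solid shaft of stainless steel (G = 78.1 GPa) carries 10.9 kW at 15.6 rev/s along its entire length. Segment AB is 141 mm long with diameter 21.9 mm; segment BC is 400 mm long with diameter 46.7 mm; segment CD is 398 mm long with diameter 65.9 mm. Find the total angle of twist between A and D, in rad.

0.0104 rad

ω = 2π·15.6 = 98.02 rad/s, so T = P/ω = 10.9×10³ / 98.02 = 111.2 N·m.
J_AB = π(0.0219)⁴/32 = 2.26×10^-8 m⁴; J_BC = π(0.0467)⁴/32 = 4.67×10^-7 m⁴; J_CD = π(0.0659)⁴/32 = 1.85×10^-6 m⁴.
θ = (T/G)·Σ L_i/J_i = (111.2/78.1×10⁹)·(0.141/2.26×10^-8 + 0.400/4.67×10^-7 + 0.398/1.85×10^-6) = 0.01042 rad.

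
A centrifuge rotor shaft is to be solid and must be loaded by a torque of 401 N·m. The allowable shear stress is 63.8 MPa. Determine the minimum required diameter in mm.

31.8 mm

For a solid shaft τ_max = 16T/(πd³), so d = (16T/(π τ_allow))^(1/3) = (16·401.0/(π·6.38×10^7))^(1/3) = 0.03175 m.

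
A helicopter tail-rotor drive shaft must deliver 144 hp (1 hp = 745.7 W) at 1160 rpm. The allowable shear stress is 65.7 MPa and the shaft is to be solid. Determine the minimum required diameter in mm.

ω = 2π·1160/60 = 121.5 rad/s, so T = P/ω = 144×745.7 / 121.5 = 884.0 N·m.
For a solid shaft τ_max = 16T/(πd³), so d = (16T/(π τ_allow))^(1/3) = (16·884.0/(π·6.57×10^7))^(1/3) = 0.04092 m.

40.9 mm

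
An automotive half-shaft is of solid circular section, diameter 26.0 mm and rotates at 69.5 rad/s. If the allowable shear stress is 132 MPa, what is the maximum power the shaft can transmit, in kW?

31.7 kW

J = πd⁴/32 = π(0.0260)⁴/32 = 4.486×10^-8 m⁴.
T_max = τ_allow·J/r = 1.32×10^8 × 4.486×10^-8 / 0.0130 = 455.5 N·m.
ω = 69.5 rad/s, so P_max = T_max·ω = 3.166×10^4 W.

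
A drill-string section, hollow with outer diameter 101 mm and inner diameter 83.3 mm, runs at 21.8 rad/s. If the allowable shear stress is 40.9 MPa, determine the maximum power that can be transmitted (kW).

J = π(d_o⁴ − d_i⁴)/32 = π(0.101⁴ − 0.0833⁴)/32 = 5.489×10^-6 m⁴.
T_max = τ_allow·J/r = 4.09×10^7 × 5.489×10^-6 / 0.0505 = 4446 N·m.
ω = 21.8 rad/s, so P_max = T_max·ω = 9.692×10^4 W.

96.9 kW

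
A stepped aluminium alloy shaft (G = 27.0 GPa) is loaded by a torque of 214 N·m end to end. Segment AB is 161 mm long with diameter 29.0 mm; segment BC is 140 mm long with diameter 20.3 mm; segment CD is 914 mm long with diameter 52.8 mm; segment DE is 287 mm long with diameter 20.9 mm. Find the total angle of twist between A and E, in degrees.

12.4°

J_AB = π(0.0290)⁴/32 = 6.94×10^-8 m⁴; J_BC = π(0.0203)⁴/32 = 1.67×10^-8 m⁴; J_CD = π(0.0528)⁴/32 = 7.63×10^-7 m⁴; J_DE = π(0.0209)⁴/32 = 1.87×10^-8 m⁴.
θ = (T/G)·Σ L_i/J_i = (214.0/27.0×10⁹)·(0.161/6.94×10^-8 + 0.140/1.67×10^-8 + 0.914/7.63×10^-7 + 0.287/1.87×10^-8) = 0.2159 rad.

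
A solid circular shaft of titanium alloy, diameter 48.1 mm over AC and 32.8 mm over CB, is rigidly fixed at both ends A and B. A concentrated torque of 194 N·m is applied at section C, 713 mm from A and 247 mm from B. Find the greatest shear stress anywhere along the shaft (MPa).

Compatibility: T_A·a/J_AC = T_B·b/J_CB with T_A + T_B = T₀.
J_AC = 5.26×10^-7 m⁴, J_CB = 1.14×10^-7 m⁴, so T_A = T₀·(J_AC/a)/((J_AC/a)+(J_CB/b)) = 119.4 N·m, T_B = 74.55 N·m.
τ in each portion: τ_AC = 5.47×10^6 Pa, τ_CB = 1.08×10^7 Pa; maximum is in CB.
τ_max = T_CB·r/J = 74.55·0.0164/1.14×10^-7 = 1.076×10^7 Pa.

10.8 MPa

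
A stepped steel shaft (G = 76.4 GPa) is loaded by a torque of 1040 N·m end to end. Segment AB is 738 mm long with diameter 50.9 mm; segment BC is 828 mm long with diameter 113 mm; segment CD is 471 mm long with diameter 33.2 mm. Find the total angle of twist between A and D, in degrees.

J_AB = π(0.0509)⁴/32 = 6.59×10^-7 m⁴; J_BC = π(0.113)⁴/32 = 1.60×10^-5 m⁴; J_CD = π(0.0332)⁴/32 = 1.19×10^-7 m⁴.
θ = (T/G)·Σ L_i/J_i = (1040/76.4×10⁹)·(0.738/6.59×10^-7 + 0.828/1.60×10^-5 + 0.471/1.19×10^-7) = 0.06970 rad.

3.99°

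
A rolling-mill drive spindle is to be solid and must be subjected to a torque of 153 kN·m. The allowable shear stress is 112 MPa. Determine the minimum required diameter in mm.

For a solid shaft τ_max = 16T/(πd³), so d = (16T/(π τ_allow))^(1/3) = (16·153000/(π·1.12×10^8))^(1/3) = 0.1909 m.

191 mm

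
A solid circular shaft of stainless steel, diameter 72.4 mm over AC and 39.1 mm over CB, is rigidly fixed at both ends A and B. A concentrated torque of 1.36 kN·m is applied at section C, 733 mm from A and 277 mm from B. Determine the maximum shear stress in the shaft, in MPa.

Compatibility: T_A·a/J_AC = T_B·b/J_CB with T_A + T_B = T₀.
J_AC = 2.70×10^-6 m⁴, J_CB = 2.29×10^-7 m⁴, so T_A = T₀·(J_AC/a)/((J_AC/a)+(J_CB/b)) = 1110 N·m, T_B = 249.9 N·m.
τ in each portion: τ_AC = 1.49×10^7 Pa, τ_CB = 2.13×10^7 Pa; maximum is in CB.
τ_max = T_CB·r/J = 249.9·0.0196/2.29×10^-7 = 2.129×10^7 Pa.

21.3 MPa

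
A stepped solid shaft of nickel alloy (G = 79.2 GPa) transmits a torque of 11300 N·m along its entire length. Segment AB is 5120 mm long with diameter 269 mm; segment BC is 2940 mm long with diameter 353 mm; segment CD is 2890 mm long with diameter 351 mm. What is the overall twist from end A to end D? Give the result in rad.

0.00197 rad

J_AB = π(0.269)⁴/32 = 5.14×10^-4 m⁴; J_BC = π(0.353)⁴/32 = 1.52×10^-3 m⁴; J_CD = π(0.351)⁴/32 = 1.49×10^-3 m⁴.
θ = (T/G)·Σ L_i/J_i = (11300/79.2×10⁹)·(5.12/5.14×10^-4 + 2.94/1.52×10^-3 + 2.89/1.49×10^-3) = 1.973×10^-3 rad.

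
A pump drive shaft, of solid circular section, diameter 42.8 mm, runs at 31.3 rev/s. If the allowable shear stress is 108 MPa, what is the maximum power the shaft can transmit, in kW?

327 kW

J = πd⁴/32 = π(0.0428)⁴/32 = 3.294×10^-7 m⁴.
T_max = τ_allow·J/r = 1.08×10^8 × 3.294×10^-7 / 0.0214 = 1663 N·m.
ω = 2π·31.3 = 196.7 rad/s, so P_max = T_max·ω = 3.270×10^5 W.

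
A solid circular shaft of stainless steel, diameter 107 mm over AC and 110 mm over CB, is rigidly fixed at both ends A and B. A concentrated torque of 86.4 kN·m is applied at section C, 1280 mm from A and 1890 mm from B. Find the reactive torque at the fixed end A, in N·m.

Compatibility: T_A·a/J_AC = T_B·b/J_CB with T_A + T_B = T₀.
J_AC = 1.29×10^-5 m⁴, J_CB = 1.44×10^-5 m⁴, so T_A = T₀·(J_AC/a)/((J_AC/a)+(J_CB/b)) = 49190 N·m, T_B = 37210 N·m.

49200 N·m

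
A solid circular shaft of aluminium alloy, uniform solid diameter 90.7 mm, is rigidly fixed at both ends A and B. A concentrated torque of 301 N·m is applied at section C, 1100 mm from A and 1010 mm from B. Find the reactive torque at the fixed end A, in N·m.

With uniform GJ and both ends fixed, compatibility θ_AC = θ_CB gives T_A·a = T_B·b, together with T_A + T_B = T₀.
T_A = T₀·b/(a+b) = 301.0·1010/2110 = 144.1 N·m; T_B = 156.9 N·m.

144 N·m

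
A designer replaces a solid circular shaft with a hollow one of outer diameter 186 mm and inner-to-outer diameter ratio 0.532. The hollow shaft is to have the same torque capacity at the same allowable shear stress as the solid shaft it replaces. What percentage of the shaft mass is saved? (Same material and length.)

Equal τ_max and T ⇒ the solid shaft needs d_s³ = d_o³(1−k⁴), so d_s = 186·(1−0.532⁴)^(1/3) = 180.9 mm.
Area ratio A_h/A_s = d_o²(1−k²)/d_s² = (1−k²)/(1−k⁴)^(2/3) = 0.7580.
Mass saving = 1 − 0.7580 = 24.2 %.

24.2 %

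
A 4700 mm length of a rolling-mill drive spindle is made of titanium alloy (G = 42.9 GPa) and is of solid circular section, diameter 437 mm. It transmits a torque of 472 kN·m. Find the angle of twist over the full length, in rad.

0.0144 rad

J = πd⁴/32 = π(0.437)⁴/32 = 3.580×10^-3 m⁴.
θ = T·L/(G·J) = 472000 × 4.70 / (42.9×10⁹ × 3.580×10^-3) = 0.01444 rad.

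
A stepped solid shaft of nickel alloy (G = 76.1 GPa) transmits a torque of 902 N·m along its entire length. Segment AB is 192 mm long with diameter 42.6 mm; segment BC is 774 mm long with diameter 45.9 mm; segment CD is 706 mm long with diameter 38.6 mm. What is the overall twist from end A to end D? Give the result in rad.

J_AB = π(0.0426)⁴/32 = 3.23×10^-7 m⁴; J_BC = π(0.0459)⁴/32 = 4.36×10^-7 m⁴; J_CD = π(0.0386)⁴/32 = 2.18×10^-7 m⁴.
θ = (T/G)·Σ L_i/J_i = (902.0/76.1×10⁹)·(0.192/3.23×10^-7 + 0.774/4.36×10^-7 + 0.706/2.18×10^-7) = 0.06649 rad.

0.0665 rad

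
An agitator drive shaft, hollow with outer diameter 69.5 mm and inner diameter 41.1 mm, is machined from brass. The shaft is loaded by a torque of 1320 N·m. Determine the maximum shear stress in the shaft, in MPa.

22.8 MPa

J = π(d_o⁴ − d_i⁴)/32 = π(0.0695⁴ − 0.0411⁴)/32 = 2.010×10^-6 m⁴.
τ_max = T·r/J = 1320 × 0.0348 / 2.010×10^-6 = 2.282×10^7 Pa.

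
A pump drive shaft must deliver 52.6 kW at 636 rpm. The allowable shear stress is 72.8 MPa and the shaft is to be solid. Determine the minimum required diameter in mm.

ω = 2π·636/60 = 66.60 rad/s, so T = P/ω = 52.6×10³ / 66.60 = 789.8 N·m.
For a solid shaft τ_max = 16T/(πd³), so d = (16T/(π τ_allow))^(1/3) = (16·789.8/(π·7.28×10^7))^(1/3) = 0.03809 m.

38.1 mm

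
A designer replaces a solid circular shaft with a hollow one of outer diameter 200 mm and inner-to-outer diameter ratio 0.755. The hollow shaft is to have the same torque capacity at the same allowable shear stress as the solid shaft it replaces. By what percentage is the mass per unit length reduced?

44.1 %

Equal τ_max and T ⇒ the solid shaft needs d_s³ = d_o³(1−k⁴), so d_s = 200·(1−0.755⁴)^(1/3) = 175.4 mm.
Area ratio A_h/A_s = d_o²(1−k²)/d_s² = (1−k²)/(1−k⁴)^(2/3) = 0.5587.
Mass saving = 1 − 0.5587 = 44.1 %.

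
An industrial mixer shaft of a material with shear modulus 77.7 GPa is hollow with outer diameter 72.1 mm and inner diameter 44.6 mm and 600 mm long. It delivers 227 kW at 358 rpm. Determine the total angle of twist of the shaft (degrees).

1.18°

ω = 2π·358/60 = 37.49 rad/s, so T = P/ω = 227×10³ / 37.49 = 6055 N·m.
J = π(d_o⁴ − d_i⁴)/32 = π(0.0721⁴ − 0.0446⁴)/32 = 2.265×10^-6 m⁴.
θ = T·L/(G·J) = 6055 × 0.600 / (77.7×10⁹ × 2.265×10^-6) = 0.02065 rad.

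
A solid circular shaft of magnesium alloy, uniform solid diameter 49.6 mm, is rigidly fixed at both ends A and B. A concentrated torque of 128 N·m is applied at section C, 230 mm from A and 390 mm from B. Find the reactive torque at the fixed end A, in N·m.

With uniform GJ and both ends fixed, compatibility θ_AC = θ_CB gives T_A·a = T_B·b, together with T_A + T_B = T₀.
T_A = T₀·b/(a+b) = 128.0·390/620.0 = 80.52 N·m; T_B = 47.48 N·m.

80.5 N·m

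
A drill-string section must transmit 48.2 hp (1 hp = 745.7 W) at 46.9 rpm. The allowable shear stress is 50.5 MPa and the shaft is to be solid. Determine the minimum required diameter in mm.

ω = 2π·46.9/60 = 4.911 rad/s, so T = P/ω = 48.2×745.7 / 4.911 = 7318 N·m.
For a solid shaft τ_max = 16T/(πd³), so d = (16T/(π τ_allow))^(1/3) = (16·7318/(π·5.05×10^7))^(1/3) = 0.09037 m.

90.4 mm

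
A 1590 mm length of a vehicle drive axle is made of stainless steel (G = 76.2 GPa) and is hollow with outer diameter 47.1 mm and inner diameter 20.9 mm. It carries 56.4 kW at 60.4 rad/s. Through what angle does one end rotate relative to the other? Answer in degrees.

ω = 60.4 rad/s, so T = P/ω = 56.4×10³ / 60.40 = 933.8 N·m.
J = π(d_o⁴ − d_i⁴)/32 = π(0.0471⁴ − 0.0209⁴)/32 = 4.644×10^-7 m⁴.
θ = T·L/(G·J) = 933.8 × 1.59 / (76.2×10⁹ × 4.644×10^-7) = 0.04195 rad.

2.40°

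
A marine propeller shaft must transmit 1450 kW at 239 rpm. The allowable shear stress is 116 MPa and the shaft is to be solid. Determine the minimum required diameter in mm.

137 mm

ω = 2π·239/60 = 25.03 rad/s, so T = P/ω = 1450×10³ / 25.03 = 57940 N·m.
For a solid shaft τ_max = 16T/(πd³), so d = (16T/(π τ_allow))^(1/3) = (16·57940/(π·1.16×10^8))^(1/3) = 0.1365 m.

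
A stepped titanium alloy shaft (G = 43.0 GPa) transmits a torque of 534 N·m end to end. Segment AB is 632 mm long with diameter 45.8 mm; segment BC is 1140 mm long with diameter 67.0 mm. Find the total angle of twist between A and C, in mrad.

25.3 mrad

J_AB = π(0.0458)⁴/32 = 4.32×10^-7 m⁴; J_BC = π(0.0670)⁴/32 = 1.98×10^-6 m⁴.
θ = (T/G)·Σ L_i/J_i = (534.0/43.0×10⁹)·(0.632/4.32×10^-7 + 1.14/1.98×10^-6) = 0.02533 rad.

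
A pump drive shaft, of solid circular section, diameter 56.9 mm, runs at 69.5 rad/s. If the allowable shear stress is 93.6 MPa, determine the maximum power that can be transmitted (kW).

J = πd⁴/32 = π(0.0569)⁴/32 = 1.029×10^-6 m⁴.
T_max = τ_allow·J/r = 9.36×10^7 × 1.029×10^-6 / 0.0284 = 3386 N·m.
ω = 69.5 rad/s, so P_max = T_max·ω = 2.353×10^5 W.

235 kW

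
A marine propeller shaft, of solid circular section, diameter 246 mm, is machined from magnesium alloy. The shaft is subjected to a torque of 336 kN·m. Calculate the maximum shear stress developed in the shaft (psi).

J = πd⁴/32 = π(0.246)⁴/32 = 3.595×10^-4 m⁴.
τ_max = T·r/J = 336000 × 0.123 / 3.595×10^-4 = 1.149×10^8 Pa.

16700 psi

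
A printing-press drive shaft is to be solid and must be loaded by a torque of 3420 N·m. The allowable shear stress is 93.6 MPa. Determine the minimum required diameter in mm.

57.1 mm

For a solid shaft τ_max = 16T/(πd³), so d = (16T/(π τ_allow))^(1/3) = (16·3420/(π·9.36×10^7))^(1/3) = 0.05709 m.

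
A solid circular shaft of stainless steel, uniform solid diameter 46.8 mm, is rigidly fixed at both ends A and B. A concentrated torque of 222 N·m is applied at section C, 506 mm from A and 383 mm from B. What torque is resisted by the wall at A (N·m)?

95.6 N·m

With uniform GJ and both ends fixed, compatibility θ_AC = θ_CB gives T_A·a = T_B·b, together with T_A + T_B = T₀.
T_A = T₀·b/(a+b) = 222.0·383/889.0 = 95.64 N·m; T_B = 126.4 N·m.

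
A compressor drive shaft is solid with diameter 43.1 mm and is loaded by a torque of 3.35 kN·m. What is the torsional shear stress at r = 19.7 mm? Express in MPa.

J = πd⁴/32 = π(0.0431)⁴/32 = 3.388×10^-7 m⁴.
Shear stress varies linearly with radius: τ = T·r/J = 3350 × 0.0197 / 3.388×10^-7 = 1.948×10^8 Pa.

195 MPa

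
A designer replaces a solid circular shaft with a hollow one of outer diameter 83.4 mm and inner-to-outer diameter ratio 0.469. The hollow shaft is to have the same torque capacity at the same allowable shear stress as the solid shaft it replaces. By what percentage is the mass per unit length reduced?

Equal τ_max and T ⇒ the solid shaft needs d_s³ = d_o³(1−k⁴), so d_s = 83.4·(1−0.469⁴)^(1/3) = 82.03 mm.
Area ratio A_h/A_s = d_o²(1−k²)/d_s² = (1−k²)/(1−k⁴)^(2/3) = 0.8063.
Mass saving = 1 − 0.8063 = 19.4 %.

19.4 %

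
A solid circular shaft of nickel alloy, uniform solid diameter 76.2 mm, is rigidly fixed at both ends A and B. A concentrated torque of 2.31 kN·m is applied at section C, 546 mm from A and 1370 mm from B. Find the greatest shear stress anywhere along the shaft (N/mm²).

With uniform GJ and both ends fixed, compatibility θ_AC = θ_CB gives T_A·a = T_B·b, together with T_A + T_B = T₀.
T_A = T₀·b/(a+b) = 2310·1370/1916 = 1652 N·m; T_B = 658.3 N·m.
τ in each portion: τ_AC = 1.90×10^7 Pa, τ_CB = 7.58×10^6 Pa; maximum is in AC.
τ_max = T_AC·r/J = 1652·0.0381/3.31×10^-6 = 1.901×10^7 Pa.

19.0 N/mm²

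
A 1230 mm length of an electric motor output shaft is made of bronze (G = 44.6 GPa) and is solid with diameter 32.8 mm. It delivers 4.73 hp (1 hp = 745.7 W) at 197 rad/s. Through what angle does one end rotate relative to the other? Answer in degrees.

ω = 197 rad/s, so T = P/ω = 4.73×745.7 / 197.0 = 17.90 N·m.
J = πd⁴/32 = π(0.0328)⁴/32 = 1.136×10^-7 m⁴.
θ = T·L/(G·J) = 17.90 × 1.23 / (44.6×10⁹ × 1.136×10^-7) = 4.345×10^-3 rad.

0.249°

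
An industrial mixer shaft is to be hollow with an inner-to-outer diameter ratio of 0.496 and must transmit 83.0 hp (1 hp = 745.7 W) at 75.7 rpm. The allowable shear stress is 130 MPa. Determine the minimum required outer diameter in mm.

ω = 2π·75.7/60 = 7.927 rad/s, so T = P/ω = 83.0×745.7 / 7.927 = 7808 N·m.
For a hollow shaft with d_i/d_o = 0.496: τ_max = 16T/(π d_o³ (1−k⁴)), so d_o = [16T/(π τ_allow (1−k⁴))]^(1/3) = [16·7808/(π·1.30×10^8·0.9395)]^(1/3) = 0.06879 m.

68.8 mm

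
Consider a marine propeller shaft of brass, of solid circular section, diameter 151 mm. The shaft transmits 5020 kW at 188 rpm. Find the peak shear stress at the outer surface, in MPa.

377 MPa

ω = 2π·188/60 = 19.69 rad/s, so T = P/ω = 5020×10³ / 19.69 = 255000 N·m.
J = πd⁴/32 = π(0.151)⁴/32 = 5.104×10^-5 m⁴.
τ_max = T·r/J = 255000 × 0.0755 / 5.104×10^-5 = 3.772×10^8 Pa.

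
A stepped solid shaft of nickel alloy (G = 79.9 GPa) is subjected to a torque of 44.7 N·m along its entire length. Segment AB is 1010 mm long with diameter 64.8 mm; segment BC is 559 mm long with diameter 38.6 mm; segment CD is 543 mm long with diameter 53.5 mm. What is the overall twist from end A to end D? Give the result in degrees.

0.123°

J_AB = π(0.0648)⁴/32 = 1.73×10^-6 m⁴; J_BC = π(0.0386)⁴/32 = 2.18×10^-7 m⁴; J_CD = π(0.0535)⁴/32 = 8.04×10^-7 m⁴.
θ = (T/G)·Σ L_i/J_i = (44.70/79.9×10⁹)·(1.01/1.73×10^-6 + 0.559/2.18×10^-7 + 0.543/8.04×10^-7) = 2.139×10^-3 rad.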